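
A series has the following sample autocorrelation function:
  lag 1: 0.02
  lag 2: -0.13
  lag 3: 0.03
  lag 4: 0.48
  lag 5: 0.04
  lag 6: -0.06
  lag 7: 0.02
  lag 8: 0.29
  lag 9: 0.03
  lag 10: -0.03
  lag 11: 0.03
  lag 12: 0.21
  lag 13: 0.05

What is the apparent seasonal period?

The largest autocorrelation is r_4 = 0.48, with weaker echoes at lags 8 (0.29) and 12 (0.21); the remaining lags stay at or below 0.05.
The dominant spike at lag 4 indicates a seasonal period of 4.

4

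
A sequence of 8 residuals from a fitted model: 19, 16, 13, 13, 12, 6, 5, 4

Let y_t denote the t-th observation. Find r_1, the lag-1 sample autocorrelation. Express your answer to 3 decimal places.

0.591

Mean ȳ = (19 + 16 + 13 + 13 + 12 + 6 + 5 + 4)/8 = 11.0000
Σ(y_t−ȳ)(y_{t+1}−ȳ) = (40.0000) + (10.0000) + (4.0000) + (2.0000) + (-5.0000) + (30.0000) + (42.0000) = 123.0000
Denominator Σ(y_t−ȳ)² = 208.0000
r_1 = 123.0000 / 208.0000 = 0.591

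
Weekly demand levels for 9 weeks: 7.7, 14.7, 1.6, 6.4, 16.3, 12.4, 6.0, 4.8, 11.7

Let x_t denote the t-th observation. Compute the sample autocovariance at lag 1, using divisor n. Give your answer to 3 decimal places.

-3.711

Mean x̄ = (7.7 + 14.7 + 1.6 + 6.4 + 16.3 + 12.4 + 6.0 + 4.8 + 11.7)/9 = 9.0667
Σ_{t=1}^{8}(x_t−x̄)(x_{t+1}−x̄) = -33.4011
γ_1 = -33.4011 / 9 = -3.711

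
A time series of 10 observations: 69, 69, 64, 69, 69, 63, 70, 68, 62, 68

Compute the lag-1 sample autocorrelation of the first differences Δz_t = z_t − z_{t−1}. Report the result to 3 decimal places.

First differences Δz: 0, -5, 5, 0, -6, 7, -2, -6, 6
Mean of differences = -0.1111
Numerator Σ(Δz_t−Δz̄)(Δz_{t+1}−Δz̄) = -105.7901
Denominator Σ(Δz_t−Δz̄)² = 210.8889
r_1(Δz) = -105.7901 / 210.8889 = -0.502

-0.502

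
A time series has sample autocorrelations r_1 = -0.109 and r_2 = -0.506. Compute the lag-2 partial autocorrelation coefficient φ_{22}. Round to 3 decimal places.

φ_{22} = (r_2 − r_1²) / (1 − r_1²)
r_1² = (-0.109)² = 0.011881
Numerator = -0.506 − 0.0119 = -0.5179; denominator = 1 − 0.0119 = 0.9881
φ_{22} = -0.5179 / 0.9881 = -0.524

-0.524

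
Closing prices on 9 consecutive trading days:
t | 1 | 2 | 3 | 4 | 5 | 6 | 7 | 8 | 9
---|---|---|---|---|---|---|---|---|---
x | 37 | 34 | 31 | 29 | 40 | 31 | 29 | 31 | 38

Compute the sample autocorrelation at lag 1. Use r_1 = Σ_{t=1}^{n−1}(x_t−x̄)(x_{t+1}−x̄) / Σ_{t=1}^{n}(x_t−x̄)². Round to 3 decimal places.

Mean x̄ = (37 + 34 + 31 + 29 + 40 + 31 + 29 + 31 + 38)/9 = 33.3333
Numerator Σ_{t=1}^{8}(x_t−x̄)(x_{t+1}−x̄) = -24.1111
Denominator Σ(x_t−x̄)² = 134.0000
r_1 = -24.1111 / 134.0000 = -0.180

-0.180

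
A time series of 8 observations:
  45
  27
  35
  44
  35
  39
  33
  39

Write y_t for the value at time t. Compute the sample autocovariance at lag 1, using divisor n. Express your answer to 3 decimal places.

Mean ȳ = (45 + 27 + 35 + 44 + 35 + 39 + 33 + 39)/8 = 37.1250
Deviations: 7.8750, -10.1250, -2.1250, 6.8750, -2.1250, 1.8750, -4.1250, 1.8750
Σ_{t=1}^{7}(y_t−ȳ)(y_{t+1}−ȳ) = -106.8906
γ_1 = -106.8906 / 8 = -13.361

-13.361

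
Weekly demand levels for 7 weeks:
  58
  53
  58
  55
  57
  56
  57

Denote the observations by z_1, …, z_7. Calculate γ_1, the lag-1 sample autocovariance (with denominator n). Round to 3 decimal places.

Mean z̄ = (58 + 53 + 58 + 55 + 57 + 56 + 57)/7 = 56.2857
Deviations: 1.7143, -3.2857, 1.7143, -1.2857, 0.7143, -0.2857, 0.7143
Σ_{t=1}^{6}(z_t−z̄)(z_{t+1}−z̄) = -14.7959
γ_1 = -14.7959 / 7 = -2.114

-2.114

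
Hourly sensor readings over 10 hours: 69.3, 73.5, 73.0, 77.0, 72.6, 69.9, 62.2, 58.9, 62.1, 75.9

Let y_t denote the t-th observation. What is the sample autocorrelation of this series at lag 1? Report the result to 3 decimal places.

Mean ȳ = (69.3 + 73.5 + 73.0 + 77.0 + 72.6 + 69.9 + 62.2 + 58.9 + 62.1 + 75.9)/10 = 69.4400
Numerator Σ_{t=1}^{9}(y_t−ȳ)(y_{t+1}−ȳ) = 169.0684
Denominator Σ(y_t−ȳ)² = 355.6440
r_1 = 169.0684 / 355.6440 = 0.475

0.475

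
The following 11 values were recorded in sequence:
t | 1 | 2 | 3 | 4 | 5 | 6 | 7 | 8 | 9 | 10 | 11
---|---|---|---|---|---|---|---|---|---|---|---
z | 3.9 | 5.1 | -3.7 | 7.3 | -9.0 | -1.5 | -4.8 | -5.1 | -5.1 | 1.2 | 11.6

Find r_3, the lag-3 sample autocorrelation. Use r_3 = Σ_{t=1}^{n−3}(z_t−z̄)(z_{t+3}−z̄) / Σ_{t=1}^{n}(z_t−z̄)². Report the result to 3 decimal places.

-0.145

Mean z̄ = (3.9 + 5.1 − 3.7 + 7.3 − 9.0 − 1.5 − 4.8 − 5.1 − 5.1 + 1.2 + 11.6)/11 = -0.0091
Numerator Σ_{t=1}^{8}(z_t−z̄)(z_{t+3}−z̄) = -58.4093
Denominator Σ(z_t−z̄)² = 402.5091
r_3 = -58.4093 / 402.5091 = -0.145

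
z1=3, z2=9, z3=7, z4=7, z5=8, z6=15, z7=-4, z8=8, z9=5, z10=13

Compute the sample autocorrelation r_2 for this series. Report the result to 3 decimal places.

0.102

Mean z̄ = (3 + 9 + 7 + 7 + 8 + 15 − 4 + 8 + 5 + 13)/10 = 7.1000
Numerator Σ_{t=1}^{8}(z_t−z̄)(z_{t+2}−z̄) = 25.0800
Denominator Σ(z_t−z̄)² = 246.9000
r_2 = 25.0800 / 246.9000 = 0.102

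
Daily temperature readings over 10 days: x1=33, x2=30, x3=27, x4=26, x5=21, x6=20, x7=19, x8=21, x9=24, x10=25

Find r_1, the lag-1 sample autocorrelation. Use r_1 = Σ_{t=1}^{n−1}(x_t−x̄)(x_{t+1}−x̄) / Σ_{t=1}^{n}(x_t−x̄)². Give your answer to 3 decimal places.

Mean x̄ = (33 + 30 + 27 + 26 + 21 + 20 + 19 + 21 + 24 + 25)/10 = 24.6000
Numerator Σ_{t=1}^{9}(x_t−x̄)(x_{t+1}−x̄) = 121.0400
Denominator Σ(x_t−x̄)² = 186.4000
r_1 = 121.0400 / 186.4000 = 0.649

0.649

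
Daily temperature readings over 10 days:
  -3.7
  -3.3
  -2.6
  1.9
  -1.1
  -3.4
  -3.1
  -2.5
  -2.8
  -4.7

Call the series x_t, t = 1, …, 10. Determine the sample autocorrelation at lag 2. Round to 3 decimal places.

Mean x̄ = (-3.7 − 3.3 − 2.6 + 1.9 − 1.1 − 3.4 − 3.1 − 2.5 − 2.8 − 4.7)/10 = -2.5300
Numerator Σ_{t=1}^{8}(x_t−x̄)(x_{t+2}−x̄) = -8.0358
Denominator Σ(x_t−x̄)² = 29.5010
r_2 = -8.0358 / 29.5010 = -0.272

-0.272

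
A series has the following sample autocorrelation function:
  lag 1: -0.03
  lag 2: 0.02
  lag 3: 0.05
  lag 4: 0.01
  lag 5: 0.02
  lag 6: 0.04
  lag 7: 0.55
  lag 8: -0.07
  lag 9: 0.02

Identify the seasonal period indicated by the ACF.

7

The largest autocorrelation is r_7 = 0.55; the remaining lags stay at or below 0.05.
The dominant spike at lag 7 indicates a seasonal period of 7.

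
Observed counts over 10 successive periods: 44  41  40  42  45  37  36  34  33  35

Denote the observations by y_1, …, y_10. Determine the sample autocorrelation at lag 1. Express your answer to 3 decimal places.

0.577

Mean ȳ = (44 + 41 + 40 + 42 + 45 + 37 + 36 + 34 + 33 + 35)/10 = 38.7000
Numerator Σ_{t=1}^{9}(y_t−ȳ)(y_{t+1}−ȳ) = 94.7100
Denominator Σ(y_t−ȳ)² = 164.1000
r_1 = 94.7100 / 164.1000 = 0.577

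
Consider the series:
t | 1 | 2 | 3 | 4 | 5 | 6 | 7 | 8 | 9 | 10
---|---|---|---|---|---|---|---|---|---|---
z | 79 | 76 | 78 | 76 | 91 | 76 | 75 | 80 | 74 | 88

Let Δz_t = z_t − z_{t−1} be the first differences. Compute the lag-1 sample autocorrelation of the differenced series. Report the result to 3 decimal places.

-0.514

First differences Δz: -3, 2, -2, 15, -15, -1, 5, -6, 14
Mean of differences = 1.0000
Numerator Σ(Δz_t−Δz̄)(Δz_{t+1}−Δz̄) = -368.0000
Denominator Σ(Δz_t−Δz̄)² = 716.0000
r_1(Δz) = -368.0000 / 716.0000 = -0.514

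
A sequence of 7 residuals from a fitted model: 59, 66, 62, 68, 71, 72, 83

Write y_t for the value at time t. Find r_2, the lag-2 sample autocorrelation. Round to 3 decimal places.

0.224

Mean ȳ = (59 + 66 + 62 + 68 + 71 + 72 + 83)/7 = 68.7143
Deviations from mean: -9.7143, -2.7143, -6.7143, -0.7143, 2.2857, 3.2857, 14.2857
Σ(y_t−ȳ)(y_{t+2}−ȳ) = (65.2245) + (1.9388) + (-15.3469) + (-2.3469) + (32.6531) = 82.1224
Denominator Σ(y_t−ȳ)² = 367.4286
r_2 = 82.1224 / 367.4286 = 0.224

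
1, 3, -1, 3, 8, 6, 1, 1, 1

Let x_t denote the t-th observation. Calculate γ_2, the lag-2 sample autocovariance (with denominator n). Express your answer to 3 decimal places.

Mean x̄ = (1 + 3 − 1 + 3 + 8 + 6 + 1 + 1 + 1)/9 = 2.5556
Σ_{t=1}^{7}(x_t−x̄)(x_{t+2}−x̄) = -23.5062
γ_2 = -23.5062 / 9 = -2.612

-2.612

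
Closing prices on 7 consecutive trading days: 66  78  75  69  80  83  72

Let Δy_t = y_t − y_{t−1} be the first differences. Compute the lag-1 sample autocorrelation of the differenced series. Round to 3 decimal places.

First differences Δy: 12, -3, -6, 11, 3, -11
Mean of differences = 1.0000
Numerator Σ(Δy_t−Δȳ)(Δy_{t+1}−Δȳ) = -90.0000
Denominator Σ(Δy_t−Δȳ)² = 434.0000
r_1(Δy) = -90.0000 / 434.0000 = -0.207

-0.207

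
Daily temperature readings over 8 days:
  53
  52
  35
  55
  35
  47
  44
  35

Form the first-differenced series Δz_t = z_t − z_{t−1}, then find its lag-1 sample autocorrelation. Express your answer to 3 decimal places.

-0.782

First differences Δz: -1, -17, 20, -20, 12, -3, -9
Mean of differences = -2.5714
Numerator Σ(Δz_t−Δz̄)(Δz_{t+1}−Δz̄) = -999.1837
Denominator Σ(Δz_t−Δz̄)² = 1277.7143
r_1(Δz) = -999.1837 / 1277.7143 = -0.782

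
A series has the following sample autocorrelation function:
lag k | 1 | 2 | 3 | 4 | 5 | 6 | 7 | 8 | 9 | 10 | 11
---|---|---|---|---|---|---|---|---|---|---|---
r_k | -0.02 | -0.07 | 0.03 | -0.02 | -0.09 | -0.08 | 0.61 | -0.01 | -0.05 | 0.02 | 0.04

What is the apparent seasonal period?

The largest autocorrelation is r_7 = 0.61; the remaining lags stay at or below 0.04.
The dominant spike at lag 7 indicates a seasonal period of 7.

7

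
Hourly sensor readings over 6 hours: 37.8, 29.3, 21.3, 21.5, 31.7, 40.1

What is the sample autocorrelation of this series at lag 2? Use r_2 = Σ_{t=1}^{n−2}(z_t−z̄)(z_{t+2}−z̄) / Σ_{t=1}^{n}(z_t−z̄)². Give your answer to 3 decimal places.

-0.503

Mean z̄ = (37.8 + 29.3 + 21.3 + 21.5 + 31.7 + 40.1)/6 = 30.2833
Deviations from mean: 7.5167, -0.9833, -8.9833, -8.7833, 1.4167, 9.8167
Σ(z_t−z̄)(z_{t+2}−z̄) = (-67.5247) + (8.6369) + (-12.7264) + (-86.2231) = -157.8372
Denominator Σ(z_t−z̄)² = 313.6883
r_2 = -157.8372 / 313.6883 = -0.503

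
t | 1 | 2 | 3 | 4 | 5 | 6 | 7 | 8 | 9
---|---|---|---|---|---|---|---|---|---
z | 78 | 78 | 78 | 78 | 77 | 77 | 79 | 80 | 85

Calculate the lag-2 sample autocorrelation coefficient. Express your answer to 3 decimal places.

0.068

Mean z̄ = (78 + 78 + 78 + 78 + 77 + 77 + 79 + 80 + 85)/9 = 78.8889
Numerator Σ_{t=1}^{7}(z_t−z̄)(z_{t+2}−z̄) = 3.3086
Denominator Σ(z_t−z̄)² = 48.8889
r_2 = 3.3086 / 48.8889 = 0.068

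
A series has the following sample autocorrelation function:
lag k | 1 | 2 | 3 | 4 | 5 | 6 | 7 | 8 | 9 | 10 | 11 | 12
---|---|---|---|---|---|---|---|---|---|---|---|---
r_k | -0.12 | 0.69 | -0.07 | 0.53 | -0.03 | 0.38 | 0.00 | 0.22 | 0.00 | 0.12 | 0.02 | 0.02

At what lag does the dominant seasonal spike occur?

The largest autocorrelation is r_2 = 0.69, with weaker echoes at lags 4 (0.53), 6 (0.38) and 8 (0.22); the remaining lags stay at or below 0.12.
The dominant spike at lag 2 indicates a seasonal period of 2.

2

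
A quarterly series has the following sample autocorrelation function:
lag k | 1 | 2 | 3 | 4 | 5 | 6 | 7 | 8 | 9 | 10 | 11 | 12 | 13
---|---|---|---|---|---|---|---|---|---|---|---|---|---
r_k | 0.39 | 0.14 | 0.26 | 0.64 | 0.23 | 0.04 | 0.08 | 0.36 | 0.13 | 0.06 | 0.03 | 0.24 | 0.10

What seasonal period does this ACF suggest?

The largest autocorrelation is r_4 = 0.64; the remaining lags stay at or below 0.39. The elevated value at lag 1 (0.39), dropping to 0.14 at lag 2, reflects decaying short-term dependence rather than seasonality.
The dominant spike at lag 4 indicates a seasonal period of 4.

4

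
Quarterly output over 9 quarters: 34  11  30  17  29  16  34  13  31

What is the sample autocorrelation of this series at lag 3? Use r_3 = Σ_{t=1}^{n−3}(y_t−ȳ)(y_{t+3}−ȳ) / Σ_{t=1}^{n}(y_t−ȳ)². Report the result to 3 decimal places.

-0.512

Mean ȳ = (34 + 11 + 30 + 17 + 29 + 16 + 34 + 13 + 31)/9 = 23.8889
Σ(y_t−ȳ)(y_{t+3}−ȳ) = (-69.6543) + (-65.8765) + (-48.2099) + (-69.6543) + (-55.6543) + (-56.0988) = -365.1481
Denominator Σ(y_t−ȳ)² = 712.8889
r_3 = -365.1481 / 712.8889 = -0.512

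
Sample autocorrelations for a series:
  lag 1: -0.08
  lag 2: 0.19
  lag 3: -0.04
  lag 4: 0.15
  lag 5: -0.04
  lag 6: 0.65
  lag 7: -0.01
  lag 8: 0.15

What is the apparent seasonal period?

6

The largest autocorrelation is r_6 = 0.65; the remaining lags stay at or below 0.19.
The dominant spike at lag 6 indicates a seasonal period of 6.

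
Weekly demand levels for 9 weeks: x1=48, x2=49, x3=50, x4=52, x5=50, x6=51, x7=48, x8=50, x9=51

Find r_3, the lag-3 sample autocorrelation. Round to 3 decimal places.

-0.450

Mean x̄ = (48 + 49 + 50 + 52 + 50 + 51 + 48 + 50 + 51)/9 = 49.8889
Numerator Σ_{t=1}^{6}(x_t−x̄)(x_{t+3}−x̄) = -6.7037
Denominator Σ(x_t−x̄)² = 14.8889
r_3 = -6.7037 / 14.8889 = -0.450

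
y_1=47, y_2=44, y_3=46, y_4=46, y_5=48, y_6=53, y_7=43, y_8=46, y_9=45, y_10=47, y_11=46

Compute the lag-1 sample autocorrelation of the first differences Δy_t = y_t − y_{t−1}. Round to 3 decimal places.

-0.527

First differences Δy: -3, 2, 0, 2, 5, -10, 3, -1, 2, -1
Mean of differences = -0.1000
Numerator Σ(Δy_t−Δȳ)(Δy_{t+1}−Δȳ) = -82.7100
Denominator Σ(Δy_t−Δȳ)² = 156.9000
r_1(Δy) = -82.7100 / 156.9000 = -0.527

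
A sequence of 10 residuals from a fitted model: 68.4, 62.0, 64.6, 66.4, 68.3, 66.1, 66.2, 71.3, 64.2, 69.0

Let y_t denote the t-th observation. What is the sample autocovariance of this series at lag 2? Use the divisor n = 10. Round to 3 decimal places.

0.306

Mean ȳ = (68.4 + 62.0 + 64.6 + 66.4 + 68.3 + 66.1 + 66.2 + 71.3 + 64.2 + 69.0)/10 = 66.6500
Σ_{t=1}^{8}(y_t−ȳ)(y_{t+2}−ȳ) = 3.0600
γ_2 = 3.0600 / 10 = 0.306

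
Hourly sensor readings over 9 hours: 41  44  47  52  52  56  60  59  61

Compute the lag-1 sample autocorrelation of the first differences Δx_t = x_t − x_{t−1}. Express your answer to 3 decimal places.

-0.325

First differences Δx: 3, 3, 5, 0, 4, 4, -1, 2
Mean of differences = 2.5000
Numerator Σ(Δx_t−Δx̄)(Δx_{t+1}−Δx̄) = -9.7500
Denominator Σ(Δx_t−Δx̄)² = 30.0000
r_1(Δx) = -9.7500 / 30.0000 = -0.325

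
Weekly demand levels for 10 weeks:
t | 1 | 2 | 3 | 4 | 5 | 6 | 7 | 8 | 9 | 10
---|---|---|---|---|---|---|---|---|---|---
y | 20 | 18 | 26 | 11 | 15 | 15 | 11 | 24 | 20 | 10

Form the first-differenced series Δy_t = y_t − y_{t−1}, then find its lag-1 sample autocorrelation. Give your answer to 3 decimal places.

-0.432

First differences Δy: -2, 8, -15, 4, 0, -4, 13, -4, -10
Mean of differences = -1.1111
Numerator Σ(Δy_t−Δȳ)(Δy_{t+1}−Δȳ) = -259.0123
Denominator Σ(Δy_t−Δȳ)² = 598.8889
r_1(Δy) = -259.0123 / 598.8889 = -0.432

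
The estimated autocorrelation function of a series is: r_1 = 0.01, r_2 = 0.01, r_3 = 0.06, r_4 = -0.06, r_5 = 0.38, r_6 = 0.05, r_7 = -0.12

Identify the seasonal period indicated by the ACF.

5

The largest autocorrelation is r_5 = 0.38; the remaining lags stay at or below 0.06.
The dominant spike at lag 5 indicates a seasonal period of 5.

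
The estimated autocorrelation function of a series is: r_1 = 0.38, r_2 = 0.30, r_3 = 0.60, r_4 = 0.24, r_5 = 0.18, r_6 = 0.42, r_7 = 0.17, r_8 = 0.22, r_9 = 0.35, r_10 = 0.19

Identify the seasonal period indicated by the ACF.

The largest autocorrelation is r_3 = 0.60, with a weaker echo at lag 6 (0.42); the remaining lags stay at or below 0.38. The elevated value at lag 1 (0.38), dropping to 0.30 at lag 2, reflects decaying short-term dependence rather than seasonality.
The dominant spike at lag 3 indicates a seasonal period of 3.

3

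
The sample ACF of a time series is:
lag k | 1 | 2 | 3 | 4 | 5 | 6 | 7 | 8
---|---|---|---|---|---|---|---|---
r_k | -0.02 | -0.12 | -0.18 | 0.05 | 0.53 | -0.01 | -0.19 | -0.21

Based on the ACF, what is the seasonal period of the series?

5

The largest autocorrelation is r_5 = 0.53; the remaining lags stay at or below 0.05.
The dominant spike at lag 5 indicates a seasonal period of 5.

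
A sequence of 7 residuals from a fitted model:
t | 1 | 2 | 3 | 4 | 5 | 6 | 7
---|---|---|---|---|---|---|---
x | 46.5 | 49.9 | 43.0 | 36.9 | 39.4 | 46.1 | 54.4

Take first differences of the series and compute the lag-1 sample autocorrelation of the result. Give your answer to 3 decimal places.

0.384

First differences Δx: 3.4, -6.9, -6.1, 2.5, 6.7, 8.3
Mean of differences = 1.3167
Numerator Σ(Δx_t−Δx̄)(Δx_{t+1}−Δx̄) = 79.0097
Denominator Σ(Δx_t−Δx̄)² = 206.0083
r_1(Δx) = 79.0097 / 206.0083 = 0.384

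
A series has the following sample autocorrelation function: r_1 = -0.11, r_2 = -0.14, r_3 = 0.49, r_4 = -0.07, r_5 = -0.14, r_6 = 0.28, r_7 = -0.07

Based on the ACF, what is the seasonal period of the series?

The largest autocorrelation is r_3 = 0.49, with a weaker echo at lag 6 (0.28); the remaining lags stay at or below -0.07.
The dominant spike at lag 3 indicates a seasonal period of 3.

3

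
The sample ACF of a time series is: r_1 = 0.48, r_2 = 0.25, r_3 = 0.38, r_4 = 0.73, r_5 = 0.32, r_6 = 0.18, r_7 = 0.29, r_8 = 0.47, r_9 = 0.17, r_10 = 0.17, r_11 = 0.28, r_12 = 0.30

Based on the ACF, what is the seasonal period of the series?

4

The largest autocorrelation is r_4 = 0.73; the remaining lags stay at or below 0.48. The elevated value at lag 1 (0.48), dropping to 0.25 at lag 2, reflects decaying short-term dependence rather than seasonality.
The dominant spike at lag 4 indicates a seasonal period of 4.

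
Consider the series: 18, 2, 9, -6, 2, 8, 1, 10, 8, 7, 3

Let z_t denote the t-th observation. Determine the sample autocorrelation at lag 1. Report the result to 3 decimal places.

Mean z̄ = (18 + 2 + 9 − 6 + 2 + 8 + 1 + 10 + 8 + 7 + 3)/11 = 5.6364
Numerator Σ_{t=1}^{10}(z_t−z̄)(z_{t+1}−z̄) = -83.8595
Denominator Σ(z_t−z̄)² = 386.5455
r_1 = -83.8595 / 386.5455 = -0.217

-0.217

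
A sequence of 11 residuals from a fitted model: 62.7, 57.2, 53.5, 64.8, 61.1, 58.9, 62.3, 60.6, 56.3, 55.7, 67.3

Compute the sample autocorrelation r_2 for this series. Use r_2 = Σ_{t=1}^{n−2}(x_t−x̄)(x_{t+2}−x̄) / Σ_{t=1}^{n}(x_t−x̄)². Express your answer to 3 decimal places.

Mean x̄ = (62.7 + 57.2 + 53.5 + 64.8 + 61.1 + 58.9 + 62.3 + 60.6 + 56.3 + 55.7 + 67.3)/11 = 60.0364
Numerator Σ_{t=1}^{9}(x_t−x̄)(x_{t+2}−x̄) = -79.5617
Denominator Σ(x_t−x̄)² = 173.9455
r_2 = -79.5617 / 173.9455 = -0.457

-0.457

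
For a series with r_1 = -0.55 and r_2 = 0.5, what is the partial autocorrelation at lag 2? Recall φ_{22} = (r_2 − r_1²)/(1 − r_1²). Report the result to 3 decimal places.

φ_{22} = (r_2 − r_1²) / (1 − r_1²)
r_1² = (-0.55)² = 0.3025
Numerator = 0.5 − 0.3025 = 0.1975; denominator = 1 − 0.3025 = 0.6975
φ_{22} = 0.1975 / 0.6975 = 0.283

0.283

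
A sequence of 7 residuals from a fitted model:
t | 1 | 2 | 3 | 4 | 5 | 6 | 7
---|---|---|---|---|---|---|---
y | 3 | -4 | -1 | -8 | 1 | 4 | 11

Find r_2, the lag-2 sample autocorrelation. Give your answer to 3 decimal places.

Mean ȳ = (3 − 4 − 1 − 8 + 1 + 4 + 11)/7 = 0.8571
Deviations from mean: 2.1429, -4.8571, -1.8571, -8.8571, 0.1429, 3.1429, 10.1429
Σ(y_t−ȳ)(y_{t+2}−ȳ) = (-3.9796) + (43.0204) + (-0.2653) + (-27.8367) + (1.4490) = 12.3878
Denominator Σ(y_t−ȳ)² = 222.8571
r_2 = 12.3878 / 222.8571 = 0.056

0.056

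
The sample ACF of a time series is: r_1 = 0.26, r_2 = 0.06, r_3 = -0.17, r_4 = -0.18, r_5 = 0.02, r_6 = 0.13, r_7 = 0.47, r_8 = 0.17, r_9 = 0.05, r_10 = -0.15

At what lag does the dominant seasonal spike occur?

7

The largest autocorrelation is r_7 = 0.47; the remaining lags stay at or below 0.26. The elevated value at lag 1 (0.26), dropping to 0.06 at lag 2, reflects decaying short-term dependence rather than seasonality.
The dominant spike at lag 7 indicates a seasonal period of 7.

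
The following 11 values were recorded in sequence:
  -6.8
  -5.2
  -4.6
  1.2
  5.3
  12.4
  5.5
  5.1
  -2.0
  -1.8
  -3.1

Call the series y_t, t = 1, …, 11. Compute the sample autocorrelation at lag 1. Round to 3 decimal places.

Mean ȳ = (-6.8 − 5.2 − 4.6 + 1.2 + 5.3 + 12.4 + 5.5 + 5.1 − 2.0 − 1.8 − 3.1)/11 = 0.5455
Numerator Σ_{t=1}^{10}(y_t−ȳ)(y_{t+1}−ȳ) = 212.0998
Denominator Σ(y_t−ȳ)² = 347.5673
r_1 = 212.0998 / 347.5673 = 0.610

0.610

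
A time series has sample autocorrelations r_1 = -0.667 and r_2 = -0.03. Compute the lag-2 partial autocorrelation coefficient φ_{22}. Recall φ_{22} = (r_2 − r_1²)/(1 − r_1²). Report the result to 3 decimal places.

-0.855

φ_{22} = (r_2 − r_1²) / (1 − r_1²)
r_1² = (-0.667)² = 0.444889
Numerator = -0.03 − 0.4449 = -0.4749; denominator = 1 − 0.4449 = 0.5551
φ_{22} = -0.4749 / 0.5551 = -0.855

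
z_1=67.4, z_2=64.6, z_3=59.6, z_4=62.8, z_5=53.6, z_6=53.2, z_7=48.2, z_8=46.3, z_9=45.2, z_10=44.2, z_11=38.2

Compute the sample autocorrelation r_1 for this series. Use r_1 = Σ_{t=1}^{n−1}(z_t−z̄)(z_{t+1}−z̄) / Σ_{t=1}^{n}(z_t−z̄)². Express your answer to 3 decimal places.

Mean z̄ = (67.4 + 64.6 + 59.6 + 62.8 + 53.6 + 53.2 + 48.2 + 46.3 + 45.2 + 44.2 + 38.2)/11 = 53.0273
Numerator Σ_{t=1}^{10}(z_t−z̄)(z_{t+1}−z̄) = 596.6002
Denominator Σ(z_t−z̄)² = 907.1618
r_1 = 596.6002 / 907.1618 = 0.658

0.658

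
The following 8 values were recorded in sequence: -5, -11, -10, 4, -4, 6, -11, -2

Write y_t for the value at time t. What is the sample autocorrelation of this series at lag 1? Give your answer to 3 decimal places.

-0.275

Mean ȳ = (-5 − 11 − 10 + 4 − 4 + 6 − 11 − 2)/8 = -4.1250
Deviations from mean: -0.8750, -6.8750, -5.8750, 8.1250, 0.1250, 10.1250, -6.8750, 2.1250
Numerator Σ_{t=1}^{7}(y_t−ȳ)(y_{t+1}−ȳ) = -83.2656
Denominator Σ(y_t−ȳ)² = 302.8750
r_1 = -83.2656 / 302.8750 = -0.275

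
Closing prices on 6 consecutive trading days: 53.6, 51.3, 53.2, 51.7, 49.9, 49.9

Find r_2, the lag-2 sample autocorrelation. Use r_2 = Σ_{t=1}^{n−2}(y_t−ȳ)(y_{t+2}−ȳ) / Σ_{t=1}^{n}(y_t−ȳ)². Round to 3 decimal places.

Mean ȳ = (53.6 + 51.3 + 53.2 + 51.7 + 49.9 + 49.9)/6 = 51.6000
Σ(y_t−ȳ)(y_{t+2}−ȳ) = (3.2000) + (-0.0300) + (-2.7200) + (-0.1700) = 0.2800
Denominator Σ(y_t−ȳ)² = 12.4400
r_2 = 0.2800 / 12.4400 = 0.023

0.023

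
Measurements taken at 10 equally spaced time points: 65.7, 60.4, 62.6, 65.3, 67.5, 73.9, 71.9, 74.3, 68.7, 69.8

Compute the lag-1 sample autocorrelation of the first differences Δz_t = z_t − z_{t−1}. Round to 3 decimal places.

-0.213

First differences Δz: -5.3, 2.2, 2.7, 2.2, 6.4, -2.0, 2.4, -5.6, 1.1
Mean of differences = 0.4556
Numerator Σ(Δz_t−Δz̄)(Δz_{t+1}−Δz̄) = -26.8886
Denominator Σ(Δz_t−Δz̄)² = 126.4822
r_1(Δz) = -26.8886 / 126.4822 = -0.213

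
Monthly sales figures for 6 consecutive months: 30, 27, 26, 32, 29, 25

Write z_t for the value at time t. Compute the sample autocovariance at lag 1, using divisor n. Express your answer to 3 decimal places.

-1.227

Mean z̄ = (30 + 27 + 26 + 32 + 29 + 25)/6 = 28.1667
Deviations: 1.8333, -1.1667, -2.1667, 3.8333, 0.8333, -3.1667
Σ_{t=1}^{5}(z_t−z̄)(z_{t+1}−z̄) = -7.3611
γ_1 = -7.3611 / 6 = -1.227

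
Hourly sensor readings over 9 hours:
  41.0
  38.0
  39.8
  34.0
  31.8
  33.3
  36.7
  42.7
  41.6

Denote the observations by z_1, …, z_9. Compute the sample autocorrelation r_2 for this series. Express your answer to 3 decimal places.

-0.087

Mean z̄ = (41.0 + 38.0 + 39.8 + 34.0 + 31.8 + 33.3 + 36.7 + 42.7 + 41.6)/9 = 37.6556
Σ(z_t−z̄)(z_{t+2}−z̄) = (7.1720) + (-1.2591) + (-12.5569) + (15.9220) + (5.5953) + (-21.9714) + (-3.7691) = -10.8673
Denominator Σ(z_t−z̄)² = 124.4422
r_2 = -10.8673 / 124.4422 = -0.087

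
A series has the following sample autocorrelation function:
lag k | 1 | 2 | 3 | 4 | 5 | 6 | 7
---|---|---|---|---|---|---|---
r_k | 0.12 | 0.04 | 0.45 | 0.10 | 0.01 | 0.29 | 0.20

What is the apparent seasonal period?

The largest autocorrelation is r_3 = 0.45, with a weaker echo at lag 6 (0.29); the remaining lags stay at or below 0.20.
The dominant spike at lag 3 indicates a seasonal period of 3.

3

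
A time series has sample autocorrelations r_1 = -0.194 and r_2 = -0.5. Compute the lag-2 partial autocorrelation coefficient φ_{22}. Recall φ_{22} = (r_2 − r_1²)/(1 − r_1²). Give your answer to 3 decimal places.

φ_{22} = (r_2 − r_1²) / (1 − r_1²)
r_1² = (-0.194)² = 0.037636
Numerator = -0.5 − 0.0376 = -0.5376; denominator = 1 − 0.0376 = 0.9624
φ_{22} = -0.5376 / 0.9624 = -0.559

-0.559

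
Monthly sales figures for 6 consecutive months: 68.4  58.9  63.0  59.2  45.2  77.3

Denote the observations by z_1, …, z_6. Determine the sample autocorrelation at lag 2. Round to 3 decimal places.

Mean z̄ = (68.4 + 58.9 + 63.0 + 59.2 + 45.2 + 77.3)/6 = 62.0000
Numerator Σ_{t=1}^{4}(z_t−z̄)(z_{t+2}−z̄) = -44.5600
Denominator Σ(z_t−z̄)² = 575.7400
r_2 = -44.5600 / 575.7400 = -0.077

-0.077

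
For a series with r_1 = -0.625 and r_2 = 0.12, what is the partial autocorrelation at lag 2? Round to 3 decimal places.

-0.444

φ_{22} = (r_2 − r_1²) / (1 − r_1²)
r_1² = (-0.625)² = 0.390625
Numerator = 0.12 − 0.3906 = -0.2706; denominator = 1 − 0.3906 = 0.6094
φ_{22} = -0.2706 / 0.6094 = -0.444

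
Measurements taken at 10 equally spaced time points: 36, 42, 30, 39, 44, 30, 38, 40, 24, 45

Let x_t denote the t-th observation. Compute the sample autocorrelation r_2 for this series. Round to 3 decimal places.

-0.117

Mean x̄ = (36 + 42 + 30 + 39 + 44 + 30 + 38 + 40 + 24 + 45)/10 = 36.8000
Numerator Σ_{t=1}^{8}(x_t−x̄)(x_{t+2}−x̄) = -49.2800
Denominator Σ(x_t−x̄)² = 419.6000
r_2 = -49.2800 / 419.6000 = -0.117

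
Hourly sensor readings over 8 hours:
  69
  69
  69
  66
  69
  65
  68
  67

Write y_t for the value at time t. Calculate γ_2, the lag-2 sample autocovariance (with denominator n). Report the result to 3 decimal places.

Mean ȳ = (69 + 69 + 69 + 66 + 69 + 65 + 68 + 67)/8 = 67.7500
Deviations: 1.2500, 1.2500, 1.2500, -1.7500, 1.2500, -2.7500, 0.2500, -0.7500
Σ_{t=1}^{6}(y_t−ȳ)(y_{t+2}−ȳ) = 8.1250
γ_2 = 8.1250 / 8 = 1.016

1.016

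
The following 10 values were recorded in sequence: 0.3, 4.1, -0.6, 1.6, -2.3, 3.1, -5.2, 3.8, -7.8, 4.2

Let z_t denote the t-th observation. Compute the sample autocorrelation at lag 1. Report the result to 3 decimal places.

Mean z̄ = (0.3 + 4.1 − 0.6 + 1.6 − 2.3 + 3.1 − 5.2 + 3.8 − 7.8 + 4.2)/10 = 0.1200
Numerator Σ_{t=1}^{9}(z_t−z̄)(z_{t+1}−z̄) = -110.8984
Denominator Σ(z_t−z̄)² = 154.5360
r_1 = -110.8984 / 154.5360 = -0.718

-0.718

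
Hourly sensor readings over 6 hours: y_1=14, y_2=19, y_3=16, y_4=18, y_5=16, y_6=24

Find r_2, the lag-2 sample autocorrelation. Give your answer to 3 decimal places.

0.191

Mean ȳ = (14 + 19 + 16 + 18 + 16 + 24)/6 = 17.8333
Deviations from mean: -3.8333, 1.1667, -1.8333, 0.1667, -1.8333, 6.1667
Numerator Σ_{t=1}^{4}(y_t−ȳ)(y_{t+2}−ȳ) = 11.6111
Denominator Σ(y_t−ȳ)² = 60.8333
r_2 = 11.6111 / 60.8333 = 0.191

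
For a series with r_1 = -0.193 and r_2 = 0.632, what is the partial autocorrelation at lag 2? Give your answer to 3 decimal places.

0.618

φ_{22} = (r_2 − r_1²) / (1 − r_1²)
r_1² = (-0.193)² = 0.037249
Numerator = 0.632 − 0.0372 = 0.5948; denominator = 1 − 0.0372 = 0.9628
φ_{22} = 0.5948 / 0.9628 = 0.618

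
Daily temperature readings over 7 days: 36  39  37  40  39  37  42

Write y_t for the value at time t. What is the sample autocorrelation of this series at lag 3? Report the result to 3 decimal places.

Mean ȳ = (36 + 39 + 37 + 40 + 39 + 37 + 42)/7 = 38.5714
Deviations from mean: -2.5714, 0.4286, -1.5714, 1.4286, 0.4286, -1.5714, 3.4286
Numerator Σ_{t=1}^{4}(y_t−ȳ)(y_{t+3}−ȳ) = 3.8776
Denominator Σ(y_t−ȳ)² = 25.7143
r_3 = 3.8776 / 25.7143 = 0.151

0.151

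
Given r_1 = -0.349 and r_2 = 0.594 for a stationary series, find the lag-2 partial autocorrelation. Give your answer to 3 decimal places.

0.538

φ_{22} = (r_2 − r_1²) / (1 − r_1²)
r_1² = (-0.349)² = 0.121801
Numerator = 0.594 − 0.1218 = 0.4722; denominator = 1 − 0.1218 = 0.8782
φ_{22} = 0.4722 / 0.8782 = 0.538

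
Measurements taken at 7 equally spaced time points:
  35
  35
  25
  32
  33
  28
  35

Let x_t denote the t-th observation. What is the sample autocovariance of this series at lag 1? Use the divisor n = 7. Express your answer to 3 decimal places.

-4.146

Mean x̄ = (35 + 35 + 25 + 32 + 33 + 28 + 35)/7 = 31.8571
Deviations: 3.1429, 3.1429, -6.8571, 0.1429, 1.1429, -3.8571, 3.1429
Σ_{t=1}^{6}(x_t−x̄)(x_{t+1}−x̄) = -29.0204
γ_1 = -29.0204 / 7 = -4.146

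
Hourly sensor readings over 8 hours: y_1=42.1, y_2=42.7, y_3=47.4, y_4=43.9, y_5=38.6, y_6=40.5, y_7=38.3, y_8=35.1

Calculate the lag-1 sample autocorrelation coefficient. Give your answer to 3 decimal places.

0.418

Mean ȳ = (42.1 + 42.7 + 47.4 + 43.9 + 38.6 + 40.5 + 38.3 + 35.1)/8 = 41.0750
Deviations from mean: 1.0250, 1.6250, 6.3250, 2.8250, -2.4750, -0.5750, -2.7750, -5.9750
Σ(y_t−ȳ)(y_{t+1}−ȳ) = (1.6656) + (10.2781) + (17.8681) + (-6.9919) + (1.4231) + (1.5956) + (16.5806) = 42.4194
Denominator Σ(y_t−ȳ)² = 101.5350
r_1 = 42.4194 / 101.5350 = 0.418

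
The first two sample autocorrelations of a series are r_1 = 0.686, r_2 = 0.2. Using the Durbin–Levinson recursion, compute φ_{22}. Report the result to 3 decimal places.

φ_{22} = (r_2 − r_1²) / (1 − r_1²)
r_1² = (0.686)² = 0.470596
Numerator = 0.2 − 0.4706 = -0.2706; denominator = 1 − 0.4706 = 0.5294
φ_{22} = -0.2706 / 0.5294 = -0.511

-0.511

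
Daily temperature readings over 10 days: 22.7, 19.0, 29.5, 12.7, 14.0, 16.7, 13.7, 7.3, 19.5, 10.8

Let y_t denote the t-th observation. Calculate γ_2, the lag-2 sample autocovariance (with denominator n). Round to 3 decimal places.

Mean ȳ = (22.7 + 19.0 + 29.5 + 12.7 + 14.0 + 16.7 + 13.7 + 7.3 + 19.5 + 10.8)/10 = 16.5900
Σ_{t=1}^{8}(y_t−ȳ)(y_{t+2}−ȳ) = 87.4828
γ_2 = 87.4828 / 10 = 8.748

8.748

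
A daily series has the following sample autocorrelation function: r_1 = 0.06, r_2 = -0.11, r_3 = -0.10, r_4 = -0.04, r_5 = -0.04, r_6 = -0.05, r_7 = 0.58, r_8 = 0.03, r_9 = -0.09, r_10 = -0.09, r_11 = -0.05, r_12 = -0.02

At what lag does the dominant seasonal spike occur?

The largest autocorrelation is r_7 = 0.58; the remaining lags stay at or below 0.06.
The dominant spike at lag 7 indicates a seasonal period of 7.

7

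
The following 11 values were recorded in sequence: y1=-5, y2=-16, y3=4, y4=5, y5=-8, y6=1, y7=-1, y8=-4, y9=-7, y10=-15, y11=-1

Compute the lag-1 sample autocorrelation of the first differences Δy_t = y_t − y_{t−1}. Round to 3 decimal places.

First differences Δy: -11, 20, 1, -13, 9, -2, -3, -3, -8, 14
Mean of differences = 0.4000
Numerator Σ(Δy_t−Δȳ)(Δy_{t+1}−Δȳ) = -421.5600
Denominator Σ(Δy_t−Δȳ)² = 1052.4000
r_1(Δy) = -421.5600 / 1052.4000 = -0.401

-0.401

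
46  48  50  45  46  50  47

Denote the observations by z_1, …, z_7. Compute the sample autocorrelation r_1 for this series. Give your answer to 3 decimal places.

Mean z̄ = (46 + 48 + 50 + 45 + 46 + 50 + 47)/7 = 47.4286
Deviations from mean: -1.4286, 0.5714, 2.5714, -2.4286, -1.4286, 2.5714, -0.4286
Numerator Σ_{t=1}^{6}(z_t−z̄)(z_{t+1}−z̄) = -6.8980
Denominator Σ(z_t−z̄)² = 23.7143
r_1 = -6.8980 / 23.7143 = -0.291

-0.291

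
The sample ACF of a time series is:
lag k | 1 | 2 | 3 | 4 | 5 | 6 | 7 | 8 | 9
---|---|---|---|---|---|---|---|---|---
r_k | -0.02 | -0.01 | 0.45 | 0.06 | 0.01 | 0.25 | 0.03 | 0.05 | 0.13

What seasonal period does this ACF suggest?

3

The largest autocorrelation is r_3 = 0.45, with a weaker echo at lag 6 (0.25); the remaining lags stay at or below 0.13.
The dominant spike at lag 3 indicates a seasonal period of 3.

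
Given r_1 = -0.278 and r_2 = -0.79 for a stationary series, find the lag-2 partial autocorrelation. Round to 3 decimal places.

-0.940

φ_{22} = (r_2 − r_1²) / (1 − r_1²)
r_1² = (-0.278)² = 0.077284
Numerator = -0.79 − 0.0773 = -0.8673; denominator = 1 − 0.0773 = 0.9227
φ_{22} = -0.8673 / 0.9227 = -0.940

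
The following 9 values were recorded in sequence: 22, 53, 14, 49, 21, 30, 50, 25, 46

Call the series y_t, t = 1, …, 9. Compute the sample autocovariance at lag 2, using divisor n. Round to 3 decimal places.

83.030

Mean ȳ = (22 + 53 + 14 + 49 + 21 + 30 + 50 + 25 + 46)/9 = 34.4444
Σ_{t=1}^{7}(y_t−ȳ)(y_{t+2}−ȳ) = 747.2716
γ_2 = 747.2716 / 9 = 83.030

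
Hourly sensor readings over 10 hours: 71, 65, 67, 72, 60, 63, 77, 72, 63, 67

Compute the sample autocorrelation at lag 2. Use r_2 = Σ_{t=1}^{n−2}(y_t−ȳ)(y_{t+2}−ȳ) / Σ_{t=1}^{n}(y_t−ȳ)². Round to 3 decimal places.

Mean ȳ = (71 + 65 + 67 + 72 + 60 + 63 + 77 + 72 + 63 + 67)/10 = 67.7000
Numerator Σ_{t=1}^{8}(y_t−ȳ)(y_{t+2}−ȳ) = -167.2800
Denominator Σ(y_t−ȳ)² = 246.1000
r_2 = -167.2800 / 246.1000 = -0.680

-0.680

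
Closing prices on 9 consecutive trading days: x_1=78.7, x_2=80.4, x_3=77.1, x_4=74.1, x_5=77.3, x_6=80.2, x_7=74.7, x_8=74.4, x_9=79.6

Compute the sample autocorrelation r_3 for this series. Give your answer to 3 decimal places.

0.196

Mean x̄ = (78.7 + 80.4 + 77.1 + 74.1 + 77.3 + 80.2 + 74.7 + 74.4 + 79.6)/9 = 77.3889
Σ(x_t−x̄)(x_{t+3}−x̄) = (-4.3121) + (-0.2677) + (-0.8121) + (8.8435) + (0.2657) + (6.2157) = 9.9330
Denominator Σ(x_t−x̄)² = 50.6489
r_3 = 9.9330 / 50.6489 = 0.196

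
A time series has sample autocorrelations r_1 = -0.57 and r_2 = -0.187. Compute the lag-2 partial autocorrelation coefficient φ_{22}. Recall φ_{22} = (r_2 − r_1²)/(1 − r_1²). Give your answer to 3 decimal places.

-0.758

φ_{22} = (r_2 − r_1²) / (1 − r_1²)
r_1² = (-0.57)² = 0.3249
Numerator = -0.187 − 0.3249 = -0.5119; denominator = 1 − 0.3249 = 0.6751
φ_{22} = -0.5119 / 0.6751 = -0.758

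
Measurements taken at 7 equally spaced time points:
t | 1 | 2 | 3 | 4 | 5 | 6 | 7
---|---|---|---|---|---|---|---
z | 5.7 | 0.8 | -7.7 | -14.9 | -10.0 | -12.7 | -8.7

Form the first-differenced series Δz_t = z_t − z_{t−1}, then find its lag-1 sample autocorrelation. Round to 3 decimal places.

First differences Δz: -4.9, -8.5, -7.2, 4.9, -2.7, 4.0
Mean of differences = -2.4000
Numerator Σ(Δz_t−Δz̄)(Δz_{t+1}−Δz̄) = 5.3800
Denominator Σ(Δz_t−Δz̄)² = 160.8400
r_1(Δz) = 5.3800 / 160.8400 = 0.033

0.033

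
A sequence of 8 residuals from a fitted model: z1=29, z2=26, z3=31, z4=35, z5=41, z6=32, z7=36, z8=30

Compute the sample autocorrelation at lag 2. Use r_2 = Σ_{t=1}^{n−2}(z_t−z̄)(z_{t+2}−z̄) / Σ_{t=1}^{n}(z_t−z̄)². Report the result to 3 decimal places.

Mean z̄ = (29 + 26 + 31 + 35 + 41 + 32 + 36 + 30)/8 = 32.5000
Deviations from mean: -3.5000, -6.5000, -1.5000, 2.5000, 8.5000, -0.5000, 3.5000, -2.5000
Σ(z_t−z̄)(z_{t+2}−z̄) = (5.2500) + (-16.2500) + (-12.7500) + (-1.2500) + (29.7500) + (1.2500) = 6.0000
Denominator Σ(z_t−z̄)² = 154.0000
r_2 = 6.0000 / 154.0000 = 0.039

0.039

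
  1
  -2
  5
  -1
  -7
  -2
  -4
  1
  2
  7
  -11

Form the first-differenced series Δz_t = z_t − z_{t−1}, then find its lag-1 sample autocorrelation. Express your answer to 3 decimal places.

-0.284

First differences Δz: -3, 7, -6, -6, 5, -2, 5, 1, 5, -18
Mean of differences = -1.2000
Numerator Σ(Δz_t−Δz̄)(Δz_{t+1}−Δz̄) = -147.6400
Denominator Σ(Δz_t−Δz̄)² = 519.6000
r_1(Δz) = -147.6400 / 519.6000 = -0.284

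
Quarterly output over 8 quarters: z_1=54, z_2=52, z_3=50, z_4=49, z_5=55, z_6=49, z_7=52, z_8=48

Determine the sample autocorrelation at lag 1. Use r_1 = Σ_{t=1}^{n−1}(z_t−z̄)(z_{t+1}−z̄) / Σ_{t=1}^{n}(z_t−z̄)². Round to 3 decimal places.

Mean z̄ = (54 + 52 + 50 + 49 + 55 + 49 + 52 + 48)/8 = 51.1250
Deviations from mean: 2.8750, 0.8750, -1.1250, -2.1250, 3.8750, -2.1250, 0.8750, -3.1250
Numerator Σ_{t=1}^{7}(z_t−z̄)(z_{t+1}−z̄) = -17.1406
Denominator Σ(z_t−z̄)² = 44.8750
r_1 = -17.1406 / 44.8750 = -0.382

-0.382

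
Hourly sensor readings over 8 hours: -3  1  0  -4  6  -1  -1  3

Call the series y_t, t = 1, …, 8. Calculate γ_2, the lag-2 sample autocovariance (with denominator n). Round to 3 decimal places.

Mean ȳ = (-3 + 1 + 0 − 4 + 6 − 1 − 1 + 3)/8 = 0.1250
Σ_{t=1}^{6}(y_t−ȳ)(y_{t+2}−ȳ) = -9.1563
γ_2 = -9.1563 / 8 = -1.145

-1.145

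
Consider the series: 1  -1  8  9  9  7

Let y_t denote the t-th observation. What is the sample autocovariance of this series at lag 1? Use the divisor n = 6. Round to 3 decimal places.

6.542

Mean ȳ = (1 − 1 + 8 + 9 + 9 + 7)/6 = 5.5000
Deviations: -4.5000, -6.5000, 2.5000, 3.5000, 3.5000, 1.5000
Σ_{t=1}^{5}(y_t−ȳ)(y_{t+1}−ȳ) = 39.2500
γ_1 = 39.2500 / 6 = 6.542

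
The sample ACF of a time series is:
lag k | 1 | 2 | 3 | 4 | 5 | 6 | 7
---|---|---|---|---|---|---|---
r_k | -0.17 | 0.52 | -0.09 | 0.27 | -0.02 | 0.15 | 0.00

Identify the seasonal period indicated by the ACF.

The largest autocorrelation is r_2 = 0.52, with weaker echoes at lags 4 (0.27) and 6 (0.15); the remaining lags stay at or below 0.00.
The dominant spike at lag 2 indicates a seasonal period of 2.

2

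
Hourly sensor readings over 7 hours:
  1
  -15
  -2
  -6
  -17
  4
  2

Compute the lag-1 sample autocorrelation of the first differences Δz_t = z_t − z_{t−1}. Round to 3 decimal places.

-0.489

First differences Δz: -16, 13, -4, -11, 21, -2
Mean of differences = 0.1667
Numerator Σ(Δz_t−Δz̄)(Δz_{t+1}−Δz̄) = -492.1944
Denominator Σ(Δz_t−Δz̄)² = 1006.8333
r_1(Δz) = -492.1944 / 1006.8333 = -0.489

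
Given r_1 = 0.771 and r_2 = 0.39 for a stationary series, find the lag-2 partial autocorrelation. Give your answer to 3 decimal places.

φ_{22} = (r_2 − r_1²) / (1 − r_1²)
r_1² = (0.771)² = 0.594441
Numerator = 0.39 − 0.5944 = -0.2044; denominator = 1 − 0.5944 = 0.4056
φ_{22} = -0.2044 / 0.4056 = -0.504

-0.504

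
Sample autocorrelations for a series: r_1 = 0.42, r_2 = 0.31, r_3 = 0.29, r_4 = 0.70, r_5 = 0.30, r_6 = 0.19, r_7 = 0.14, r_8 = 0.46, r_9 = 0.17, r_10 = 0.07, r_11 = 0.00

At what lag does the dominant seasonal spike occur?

4

The largest autocorrelation is r_4 = 0.70, with a weaker echo at lag 8 (0.46); the remaining lags stay at or below 0.42. The elevated value at lag 1 (0.42), dropping to 0.31 at lag 2, reflects decaying short-term dependence rather than seasonality.
The dominant spike at lag 4 indicates a seasonal period of 4.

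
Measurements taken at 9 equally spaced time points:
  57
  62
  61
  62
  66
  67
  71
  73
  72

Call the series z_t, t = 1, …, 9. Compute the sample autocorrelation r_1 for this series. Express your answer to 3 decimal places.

Mean z̄ = (57 + 62 + 61 + 62 + 66 + 67 + 71 + 73 + 72)/9 = 65.6667
Numerator Σ_{t=1}^{8}(z_t−z̄)(z_{t+1}−z̄) = 157.8889
Denominator Σ(z_t−z̄)² = 248.0000
r_1 = 157.8889 / 248.0000 = 0.637

0.637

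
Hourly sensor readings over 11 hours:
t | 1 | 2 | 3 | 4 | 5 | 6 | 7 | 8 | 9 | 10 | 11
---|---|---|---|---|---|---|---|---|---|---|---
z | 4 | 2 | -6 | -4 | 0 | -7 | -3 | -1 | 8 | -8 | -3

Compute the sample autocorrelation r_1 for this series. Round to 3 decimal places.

Mean z̄ = (4 + 2 − 6 − 4 + 0 − 7 − 3 − 1 + 8 − 8 − 3)/11 = -1.6364
Numerator Σ_{t=1}^{10}(z_t−z̄)(z_{t+1}−z̄) = -37.7686
Denominator Σ(z_t−z̄)² = 238.5455
r_1 = -37.7686 / 238.5455 = -0.158

-0.158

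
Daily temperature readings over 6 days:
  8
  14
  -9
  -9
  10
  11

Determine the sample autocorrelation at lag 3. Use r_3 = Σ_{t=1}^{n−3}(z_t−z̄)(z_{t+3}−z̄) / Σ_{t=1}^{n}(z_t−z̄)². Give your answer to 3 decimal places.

Mean z̄ = (8 + 14 − 9 − 9 + 10 + 11)/6 = 4.1667
Deviations from mean: 3.8333, 9.8333, -13.1667, -13.1667, 5.8333, 6.8333
Numerator Σ_{t=1}^{3}(z_t−z̄)(z_{t+3}−z̄) = -83.0833
Denominator Σ(z_t−z̄)² = 538.8333
r_3 = -83.0833 / 538.8333 = -0.154

-0.154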